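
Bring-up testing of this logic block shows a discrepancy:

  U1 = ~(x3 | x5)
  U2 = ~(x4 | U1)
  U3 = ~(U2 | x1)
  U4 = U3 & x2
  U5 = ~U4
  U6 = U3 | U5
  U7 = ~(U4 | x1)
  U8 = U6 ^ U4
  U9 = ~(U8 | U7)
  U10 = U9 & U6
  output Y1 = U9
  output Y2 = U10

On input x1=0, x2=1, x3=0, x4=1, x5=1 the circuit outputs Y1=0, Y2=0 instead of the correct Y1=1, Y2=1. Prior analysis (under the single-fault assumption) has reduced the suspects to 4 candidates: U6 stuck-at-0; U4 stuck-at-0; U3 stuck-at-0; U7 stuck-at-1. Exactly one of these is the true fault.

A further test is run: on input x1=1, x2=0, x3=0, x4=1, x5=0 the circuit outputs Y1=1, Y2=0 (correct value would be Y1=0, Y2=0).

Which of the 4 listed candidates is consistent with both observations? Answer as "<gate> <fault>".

Evaluate each candidate on input x1=1, x2=0, x3=0, x4=1, x5=0:
  U6 stuck-at-0: U1=1, U2=0, U3=0, U4=0, U5=1, U6=0 [stuck-at-0], U7=0, U8=0, U9=1, U10=0 → Y1=1, Y2=0 — matches
  U4 stuck-at-0: U1=1, U2=0, U3=0, U4=0 [stuck-at-0], U5=1, U6=1, U7=0, U8=1, U9=0, U10=0 → Y1=0, Y2=0 — eliminated
  U3 stuck-at-0: U1=1, U2=0, U3=0 [stuck-at-0], U4=0, U5=1, U6=1, U7=0, U8=1, U9=0, U10=0 → Y1=0, Y2=0 — eliminated
  U7 stuck-at-1: U1=1, U2=0, U3=0, U4=0, U5=1, U6=1, U7=1 [stuck-at-1], U8=1, U9=0, U10=0 → Y1=0, Y2=0 — eliminated
Only U6 stuck-at-0 reproduces the observed Y1=1, Y2=0.

U6 stuck-at-0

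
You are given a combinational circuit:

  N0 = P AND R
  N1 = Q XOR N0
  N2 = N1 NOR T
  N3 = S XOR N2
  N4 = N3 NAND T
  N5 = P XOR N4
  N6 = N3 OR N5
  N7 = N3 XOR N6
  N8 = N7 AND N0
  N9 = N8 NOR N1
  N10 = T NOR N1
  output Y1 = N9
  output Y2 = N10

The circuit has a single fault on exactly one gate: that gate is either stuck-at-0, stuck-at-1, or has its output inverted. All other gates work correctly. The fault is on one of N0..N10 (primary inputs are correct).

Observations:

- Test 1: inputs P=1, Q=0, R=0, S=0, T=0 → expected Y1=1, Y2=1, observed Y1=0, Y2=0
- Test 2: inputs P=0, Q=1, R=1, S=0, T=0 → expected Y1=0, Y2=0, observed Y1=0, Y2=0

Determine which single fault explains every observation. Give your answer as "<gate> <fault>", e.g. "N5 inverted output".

N1 stuck-at-1

Fault-free values for test 1 (P=1, Q=0, R=0, S=0, T=0): N0=0, N1=0, N2=1, N3=1, N4=1, N5=0, N6=1, N7=0, N8=0, N9=1, N10=1, giving Y1=1, Y2=1. Observed Y1=0, Y2=0.
Test 1: faults giving observed Y1=0, Y2=0 are {N0 stuck-at-1, N0 inverted output, N1 stuck-at-1, N1 inverted output}.
Test 2 (P=0, Q=1, R=1, S=0, T=0): fault-free N0=0, N1=1, N2=0, N3=0, N4=1, N5=1, N6=1, N7=1, N8=0, N9=0, N10=0 → Y1=0, Y2=0; observed Y1=0, Y2=0. Eliminates N0 stuck-at-1, N0 inverted output, N1 inverted output.
Only N1 stuck-at-1 is consistent with every test.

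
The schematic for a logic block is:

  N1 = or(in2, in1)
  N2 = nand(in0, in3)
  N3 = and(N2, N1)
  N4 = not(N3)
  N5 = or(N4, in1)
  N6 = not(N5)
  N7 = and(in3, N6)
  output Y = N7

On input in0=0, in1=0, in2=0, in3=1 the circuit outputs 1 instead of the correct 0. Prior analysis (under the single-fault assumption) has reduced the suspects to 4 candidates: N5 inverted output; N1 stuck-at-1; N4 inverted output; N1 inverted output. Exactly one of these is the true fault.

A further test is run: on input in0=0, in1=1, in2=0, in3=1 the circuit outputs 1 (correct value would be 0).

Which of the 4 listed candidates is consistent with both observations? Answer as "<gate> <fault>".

Evaluate each candidate on input in0=0, in1=1, in2=0, in3=1:
  N5 inverted output: N1=1, N2=1, N3=1, N4=0, N5=0 [inverted output], N6=1, N7=1 → 1 — matches
  N1 stuck-at-1: N1=1 [stuck-at-1], N2=1, N3=1, N4=0, N5=1, N6=0, N7=0 → 0 — eliminated
  N4 inverted output: N1=1, N2=1, N3=1, N4=1 [inverted output], N5=1, N6=0, N7=0 → 0 — eliminated
  N1 inverted output: N1=0 [inverted output], N2=1, N3=0, N4=1, N5=1, N6=0, N7=0 → 0 — eliminated
Only N5 inverted output reproduces the observed 1.

N5 inverted output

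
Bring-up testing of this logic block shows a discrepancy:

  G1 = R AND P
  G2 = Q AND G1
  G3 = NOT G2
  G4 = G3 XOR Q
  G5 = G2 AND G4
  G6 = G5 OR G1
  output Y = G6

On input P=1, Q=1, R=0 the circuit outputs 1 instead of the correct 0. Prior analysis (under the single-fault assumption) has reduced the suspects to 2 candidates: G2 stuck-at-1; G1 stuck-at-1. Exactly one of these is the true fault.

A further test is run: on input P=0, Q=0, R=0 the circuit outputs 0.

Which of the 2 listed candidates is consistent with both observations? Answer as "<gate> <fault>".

Evaluate each candidate on input P=0, Q=0, R=0:
  G2 stuck-at-1: G1=0, G2=1 [stuck-at-1], G3=0, G4=0, G5=0, G6=0 → 0 — matches
  G1 stuck-at-1: G1=1 [stuck-at-1], G2=0, G3=1, G4=1, G5=0, G6=1 → 1 — eliminated
Only G2 stuck-at-1 reproduces the observed 0.

G2 stuck-at-1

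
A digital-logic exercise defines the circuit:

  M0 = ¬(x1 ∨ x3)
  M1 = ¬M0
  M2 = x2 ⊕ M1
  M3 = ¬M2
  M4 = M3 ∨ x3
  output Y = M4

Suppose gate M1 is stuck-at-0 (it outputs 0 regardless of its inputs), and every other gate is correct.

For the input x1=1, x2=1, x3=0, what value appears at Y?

0

Propagate with M1 forced: M0=0, M1=0 [stuck-at-0], M2=1, M3=0, M4=0.
So Y = 0. (Without the fault it would be 1.)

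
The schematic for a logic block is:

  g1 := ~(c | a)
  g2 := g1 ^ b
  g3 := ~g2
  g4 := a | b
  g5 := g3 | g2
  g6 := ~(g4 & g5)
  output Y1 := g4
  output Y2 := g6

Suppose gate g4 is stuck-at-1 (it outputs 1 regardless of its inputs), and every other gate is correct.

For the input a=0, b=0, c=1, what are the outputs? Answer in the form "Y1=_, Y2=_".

Propagate with g4 forced: g1=0, g2=0, g3=1, g4=1 [stuck-at-1], g5=1, g6=0.
So the outputs are Y1=1, Y2=0. (Without the fault they would be Y1=0, Y2=1.)

Y1=1, Y2=0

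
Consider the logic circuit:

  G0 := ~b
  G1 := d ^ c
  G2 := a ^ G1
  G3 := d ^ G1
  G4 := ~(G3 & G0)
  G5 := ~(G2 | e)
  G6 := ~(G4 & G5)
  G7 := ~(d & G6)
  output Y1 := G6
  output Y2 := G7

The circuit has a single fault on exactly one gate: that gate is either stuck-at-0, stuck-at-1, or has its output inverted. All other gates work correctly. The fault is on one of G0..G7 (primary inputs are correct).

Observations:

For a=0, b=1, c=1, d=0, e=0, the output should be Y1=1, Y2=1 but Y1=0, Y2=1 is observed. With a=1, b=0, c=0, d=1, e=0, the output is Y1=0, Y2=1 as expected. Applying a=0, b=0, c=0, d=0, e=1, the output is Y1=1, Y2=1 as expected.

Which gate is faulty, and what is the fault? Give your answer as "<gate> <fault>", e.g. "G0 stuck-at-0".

G2 stuck-at-0

Fault-free values for test 1 (a=0, b=1, c=1, d=0, e=0): G0=0, G1=1, G2=1, G3=1, G4=1, G5=0, G6=1, G7=1, giving Y1=1, Y2=1. Observed Y1=0, Y2=1.
Test 1: faults giving observed Y1=0, Y2=1 are {G1 stuck-at-0, G1 inverted output, G2 stuck-at-0, G2 inverted output, G5 stuck-at-1, G5 inverted output, G6 stuck-at-0, G6 inverted output}.
Test 2 (a=1, b=0, c=0, d=1, e=0): fault-free G0=1, G1=1, G2=0, G3=0, G4=1, G5=1, G6=0, G7=1 → Y1=0, Y2=1; observed Y1=0, Y2=1. Eliminates G1 stuck-at-0, G1 inverted output, G2 inverted output, G5 inverted output, G6 inverted output.
Test 3 (a=0, b=0, c=0, d=0, e=1): fault-free G0=1, G1=0, G2=0, G3=0, G4=1, G5=0, G6=1, G7=1 → Y1=1, Y2=1; observed Y1=1, Y2=1. Eliminates G5 stuck-at-1, G6 stuck-at-0.
Only G2 stuck-at-0 is consistent with every test.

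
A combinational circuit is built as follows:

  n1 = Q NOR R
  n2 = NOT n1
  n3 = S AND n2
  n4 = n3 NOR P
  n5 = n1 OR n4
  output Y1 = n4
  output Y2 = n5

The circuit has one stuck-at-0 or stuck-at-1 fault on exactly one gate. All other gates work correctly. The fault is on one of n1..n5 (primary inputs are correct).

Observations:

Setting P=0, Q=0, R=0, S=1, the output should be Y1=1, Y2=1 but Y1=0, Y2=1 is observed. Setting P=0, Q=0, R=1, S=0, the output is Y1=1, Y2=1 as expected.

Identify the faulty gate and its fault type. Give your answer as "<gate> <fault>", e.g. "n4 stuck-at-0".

n2 stuck-at-1

Fault-free values for test 1 (P=0, Q=0, R=0, S=1): n1=1, n2=0, n3=0, n4=1, n5=1, giving Y1=1, Y2=1. Observed Y1=0, Y2=1.
Test 1: faults giving observed Y1=0, Y2=1 are {n2 stuck-at-1, n3 stuck-at-1, n4 stuck-at-0}.
Test 2 (P=0, Q=0, R=1, S=0): fault-free n1=0, n2=1, n3=0, n4=1, n5=1 → Y1=1, Y2=1; observed Y1=1, Y2=1. Eliminates n3 stuck-at-1, n4 stuck-at-0.
Only n2 stuck-at-1 is consistent with every test.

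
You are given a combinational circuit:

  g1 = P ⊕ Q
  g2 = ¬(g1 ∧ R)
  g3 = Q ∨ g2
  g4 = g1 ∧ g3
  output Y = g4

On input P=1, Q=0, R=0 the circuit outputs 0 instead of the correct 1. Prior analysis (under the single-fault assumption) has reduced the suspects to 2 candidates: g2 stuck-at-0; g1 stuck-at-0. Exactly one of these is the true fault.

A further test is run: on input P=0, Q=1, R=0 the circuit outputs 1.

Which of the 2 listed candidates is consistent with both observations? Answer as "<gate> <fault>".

g2 stuck-at-0

Evaluate each candidate on input P=0, Q=1, R=0:
  g2 stuck-at-0: g1=1, g2=0 [stuck-at-0], g3=1, g4=1 → 1 — matches
  g1 stuck-at-0: g1=0 [stuck-at-0], g2=1, g3=1, g4=0 → 0 — eliminated
Only g2 stuck-at-0 reproduces the observed 1.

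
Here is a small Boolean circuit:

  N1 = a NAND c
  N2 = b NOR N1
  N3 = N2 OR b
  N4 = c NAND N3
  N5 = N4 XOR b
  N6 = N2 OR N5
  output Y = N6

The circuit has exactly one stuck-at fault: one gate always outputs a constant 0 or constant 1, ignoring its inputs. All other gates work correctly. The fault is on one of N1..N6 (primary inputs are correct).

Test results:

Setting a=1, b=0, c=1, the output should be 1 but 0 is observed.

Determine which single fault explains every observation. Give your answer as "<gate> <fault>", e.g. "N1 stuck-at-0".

Fault-free values for test 1 (a=1, b=0, c=1): N1=0, N2=1, N3=1, N4=0, N5=0, N6=1, giving Y=1. Observed 0.
Test 1: faults giving observed 0 are {N6 stuck-at-0}.
Only N6 stuck-at-0 is consistent with every test.

N6 stuck-at-0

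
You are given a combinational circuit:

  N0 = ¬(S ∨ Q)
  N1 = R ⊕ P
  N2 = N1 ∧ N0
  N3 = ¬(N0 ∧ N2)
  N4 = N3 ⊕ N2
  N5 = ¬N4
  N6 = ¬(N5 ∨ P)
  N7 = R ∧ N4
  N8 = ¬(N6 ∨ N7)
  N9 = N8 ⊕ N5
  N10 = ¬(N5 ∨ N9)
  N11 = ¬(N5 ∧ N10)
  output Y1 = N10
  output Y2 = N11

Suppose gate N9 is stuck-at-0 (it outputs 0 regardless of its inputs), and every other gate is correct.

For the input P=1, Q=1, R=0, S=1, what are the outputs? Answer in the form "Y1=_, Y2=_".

Y1=1, Y2=1

Propagate with N9 forced: N0=0, N1=1, N2=0, N3=1, N4=1, N5=0, N6=0, N7=0, N8=1, N9=0 [stuck-at-0], N10=1, N11=1.
So the outputs are Y1=1, Y2=1. (Without the fault they would be Y1=0, Y2=1.)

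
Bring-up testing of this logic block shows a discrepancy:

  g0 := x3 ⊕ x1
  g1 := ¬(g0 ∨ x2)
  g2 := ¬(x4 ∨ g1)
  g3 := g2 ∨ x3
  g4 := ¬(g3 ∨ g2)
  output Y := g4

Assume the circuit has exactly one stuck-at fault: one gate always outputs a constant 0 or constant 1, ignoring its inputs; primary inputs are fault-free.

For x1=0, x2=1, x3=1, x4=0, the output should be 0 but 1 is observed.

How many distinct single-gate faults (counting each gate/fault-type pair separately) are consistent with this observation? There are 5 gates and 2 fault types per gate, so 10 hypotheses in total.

Fault-free: g0=1, g1=0, g2=1, g3=1, g4=0 → 0. Observed 1.
  g0 stuck-at-0: output 0 ✗
  g0 stuck-at-1: output 0 ✗
  g1 stuck-at-0: output 0 ✗
  g1 stuck-at-1: output 0 ✗
  g2 stuck-at-0: output 0 ✗
  g2 stuck-at-1: output 0 ✗
  g3 stuck-at-0: output 0 ✗
  g3 stuck-at-1: output 0 ✗
  g4 stuck-at-0: output 0 ✗
  g4 stuck-at-1: output 1 ✓
Consistent faults: {g4 stuck-at-1} — 1 in all.

1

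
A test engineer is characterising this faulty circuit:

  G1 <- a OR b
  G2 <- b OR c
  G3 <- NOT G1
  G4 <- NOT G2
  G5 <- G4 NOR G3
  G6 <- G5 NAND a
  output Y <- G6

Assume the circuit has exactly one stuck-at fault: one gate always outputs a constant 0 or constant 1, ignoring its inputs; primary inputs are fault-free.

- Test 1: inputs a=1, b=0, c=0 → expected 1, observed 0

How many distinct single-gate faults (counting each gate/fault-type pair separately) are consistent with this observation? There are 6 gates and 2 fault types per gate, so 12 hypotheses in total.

Fault-free: G1=1, G2=0, G3=0, G4=1, G5=0, G6=1 → 1. Observed 0.
  G1 stuck-at-0: output 1 ✗
  G1 stuck-at-1: output 1 ✗
  G2 stuck-at-0: output 1 ✗
  G2 stuck-at-1: output 0 ✓
  G3 stuck-at-0: output 1 ✗
  G3 stuck-at-1: output 1 ✗
  G4 stuck-at-0: output 0 ✓
  G4 stuck-at-1: output 1 ✗
  G5 stuck-at-0: output 1 ✗
  G5 stuck-at-1: output 0 ✓
  G6 stuck-at-0: output 0 ✓
  G6 stuck-at-1: output 1 ✗
Consistent faults: {G2 stuck-at-1, G4 stuck-at-0, G5 stuck-at-1, G6 stuck-at-0} — 4 in all.

4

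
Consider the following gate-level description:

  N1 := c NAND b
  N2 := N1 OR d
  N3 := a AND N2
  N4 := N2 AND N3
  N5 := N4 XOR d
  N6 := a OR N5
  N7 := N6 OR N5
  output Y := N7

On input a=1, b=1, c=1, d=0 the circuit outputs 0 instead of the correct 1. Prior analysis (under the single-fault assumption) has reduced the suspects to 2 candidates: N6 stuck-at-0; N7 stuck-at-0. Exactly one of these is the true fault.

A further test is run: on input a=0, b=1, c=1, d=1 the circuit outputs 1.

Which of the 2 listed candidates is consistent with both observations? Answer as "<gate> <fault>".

Evaluate each candidate on input a=0, b=1, c=1, d=1:
  N6 stuck-at-0: N1=0, N2=1, N3=0, N4=0, N5=1, N6=0 [stuck-at-0], N7=1 → 1 — matches
  N7 stuck-at-0: N1=0, N2=1, N3=0, N4=0, N5=1, N6=1, N7=0 [stuck-at-0] → 0 — eliminated
Only N6 stuck-at-0 reproduces the observed 1.

N6 stuck-at-0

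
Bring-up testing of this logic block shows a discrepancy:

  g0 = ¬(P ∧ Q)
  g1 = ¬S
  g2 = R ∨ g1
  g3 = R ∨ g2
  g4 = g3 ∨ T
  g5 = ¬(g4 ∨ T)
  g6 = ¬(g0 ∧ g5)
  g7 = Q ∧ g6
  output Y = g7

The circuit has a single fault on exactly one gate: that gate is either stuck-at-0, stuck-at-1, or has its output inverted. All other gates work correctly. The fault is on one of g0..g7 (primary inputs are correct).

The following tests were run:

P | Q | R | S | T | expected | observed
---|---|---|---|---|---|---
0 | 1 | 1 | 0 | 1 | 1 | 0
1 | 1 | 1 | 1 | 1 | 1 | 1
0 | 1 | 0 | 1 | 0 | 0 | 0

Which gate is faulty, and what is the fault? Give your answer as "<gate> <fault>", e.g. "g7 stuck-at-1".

g5 stuck-at-1

Fault-free values for test 1 (P=0, Q=1, R=1, S=0, T=1): g0=1, g1=1, g2=1, g3=1, g4=1, g5=0, g6=1, g7=1, giving Y=1. Observed 0.
Test 1: faults giving observed 0 are {g5 stuck-at-1, g5 inverted output, g6 stuck-at-0, g6 inverted output, g7 stuck-at-0, g7 inverted output}.
Test 2 (P=1, Q=1, R=1, S=1, T=1): fault-free g0=0, g1=0, g2=1, g3=1, g4=1, g5=0, g6=1, g7=1 → 1; observed 1. Eliminates g6 stuck-at-0, g6 inverted output, g7 stuck-at-0, g7 inverted output.
Test 3 (P=0, Q=1, R=0, S=1, T=0): fault-free g0=1, g1=0, g2=0, g3=0, g4=0, g5=1, g6=0, g7=0 → 0; observed 0. Eliminates g5 inverted output.
Only g5 stuck-at-1 is consistent with every test.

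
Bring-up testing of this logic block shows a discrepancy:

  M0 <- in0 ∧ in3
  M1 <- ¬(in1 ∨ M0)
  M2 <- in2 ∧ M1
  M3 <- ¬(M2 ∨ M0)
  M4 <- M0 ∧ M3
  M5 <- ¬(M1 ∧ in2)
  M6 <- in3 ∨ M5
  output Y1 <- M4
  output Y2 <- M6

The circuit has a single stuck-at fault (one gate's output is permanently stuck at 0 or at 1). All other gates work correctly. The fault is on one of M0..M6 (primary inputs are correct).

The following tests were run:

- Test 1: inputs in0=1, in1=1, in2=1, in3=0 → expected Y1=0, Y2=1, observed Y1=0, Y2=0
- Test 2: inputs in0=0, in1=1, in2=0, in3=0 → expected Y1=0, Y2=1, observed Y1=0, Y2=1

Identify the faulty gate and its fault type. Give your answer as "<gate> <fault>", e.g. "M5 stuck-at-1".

M1 stuck-at-1

Fault-free values for test 1 (in0=1, in1=1, in2=1, in3=0): M0=0, M1=0, M2=0, M3=1, M4=0, M5=1, M6=1, giving Y1=0, Y2=1. Observed Y1=0, Y2=0.
Test 1: faults giving observed Y1=0, Y2=0 are {M1 stuck-at-1, M5 stuck-at-0, M6 stuck-at-0}.
Test 2 (in0=0, in1=1, in2=0, in3=0): fault-free M0=0, M1=0, M2=0, M3=1, M4=0, M5=1, M6=1 → Y1=0, Y2=1; observed Y1=0, Y2=1. Eliminates M5 stuck-at-0, M6 stuck-at-0.
Only M1 stuck-at-1 is consistent with every test.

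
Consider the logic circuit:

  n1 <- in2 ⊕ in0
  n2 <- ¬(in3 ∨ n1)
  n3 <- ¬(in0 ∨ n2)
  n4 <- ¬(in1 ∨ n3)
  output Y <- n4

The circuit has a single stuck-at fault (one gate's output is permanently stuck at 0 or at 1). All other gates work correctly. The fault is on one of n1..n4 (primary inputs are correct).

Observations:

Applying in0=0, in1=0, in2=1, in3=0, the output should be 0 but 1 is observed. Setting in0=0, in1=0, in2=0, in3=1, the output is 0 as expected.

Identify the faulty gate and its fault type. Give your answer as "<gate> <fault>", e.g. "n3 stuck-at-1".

Fault-free values for test 1 (in0=0, in1=0, in2=1, in3=0): n1=1, n2=0, n3=1, n4=0, giving Y=0. Observed 1.
Test 1: faults giving observed 1 are {n1 stuck-at-0, n2 stuck-at-1, n3 stuck-at-0, n4 stuck-at-1}.
Test 2 (in0=0, in1=0, in2=0, in3=1): fault-free n1=0, n2=0, n3=1, n4=0 → 0; observed 0. Eliminates n2 stuck-at-1, n3 stuck-at-0, n4 stuck-at-1.
Only n1 stuck-at-0 is consistent with every test.

n1 stuck-at-0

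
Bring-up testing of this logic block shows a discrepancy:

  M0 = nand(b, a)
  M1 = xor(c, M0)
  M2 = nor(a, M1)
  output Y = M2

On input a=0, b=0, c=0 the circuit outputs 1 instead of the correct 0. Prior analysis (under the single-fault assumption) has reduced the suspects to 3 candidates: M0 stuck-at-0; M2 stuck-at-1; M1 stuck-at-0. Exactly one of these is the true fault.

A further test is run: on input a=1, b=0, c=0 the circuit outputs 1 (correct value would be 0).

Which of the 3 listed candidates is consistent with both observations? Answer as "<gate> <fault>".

M2 stuck-at-1

Evaluate each candidate on input a=1, b=0, c=0:
  M0 stuck-at-0: M0=0 [stuck-at-0], M1=0, M2=0 → 0 — eliminated
  M2 stuck-at-1: M0=1, M1=1, M2=1 [stuck-at-1] → 1 — matches
  M1 stuck-at-0: M0=1, M1=0 [stuck-at-0], M2=0 → 0 — eliminated
Only M2 stuck-at-1 reproduces the observed 1.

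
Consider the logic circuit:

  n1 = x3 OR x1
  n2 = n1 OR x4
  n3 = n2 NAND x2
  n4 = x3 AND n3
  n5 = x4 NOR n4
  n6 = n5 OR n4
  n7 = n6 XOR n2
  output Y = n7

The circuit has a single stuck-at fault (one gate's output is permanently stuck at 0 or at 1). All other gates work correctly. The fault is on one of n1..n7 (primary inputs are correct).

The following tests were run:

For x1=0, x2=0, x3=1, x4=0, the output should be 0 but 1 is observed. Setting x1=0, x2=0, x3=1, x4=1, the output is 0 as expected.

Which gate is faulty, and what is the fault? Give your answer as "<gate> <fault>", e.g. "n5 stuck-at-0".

Fault-free values for test 1 (x1=0, x2=0, x3=1, x4=0): n1=1, n2=1, n3=1, n4=1, n5=0, n6=1, n7=0, giving Y=0. Observed 1.
Test 1: faults giving observed 1 are {n1 stuck-at-0, n2 stuck-at-0, n6 stuck-at-0, n7 stuck-at-1}.
Test 2 (x1=0, x2=0, x3=1, x4=1): fault-free n1=1, n2=1, n3=1, n4=1, n5=0, n6=1, n7=0 → 0; observed 0. Eliminates n2 stuck-at-0, n6 stuck-at-0, n7 stuck-at-1.
Only n1 stuck-at-0 is consistent with every test.

n1 stuck-at-0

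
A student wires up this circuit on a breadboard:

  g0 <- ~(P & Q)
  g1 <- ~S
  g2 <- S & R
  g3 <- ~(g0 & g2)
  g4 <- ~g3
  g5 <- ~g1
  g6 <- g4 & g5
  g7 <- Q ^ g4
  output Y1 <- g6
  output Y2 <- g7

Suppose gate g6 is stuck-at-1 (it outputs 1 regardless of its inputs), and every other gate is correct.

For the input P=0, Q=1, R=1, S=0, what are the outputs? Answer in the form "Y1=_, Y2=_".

Y1=1, Y2=1

Propagate with g6 forced: g0=1, g1=1, g2=0, g3=1, g4=0, g5=0, g6=1 [stuck-at-1], g7=1.
So the outputs are Y1=1, Y2=1. (Without the fault they would be Y1=0, Y2=1.)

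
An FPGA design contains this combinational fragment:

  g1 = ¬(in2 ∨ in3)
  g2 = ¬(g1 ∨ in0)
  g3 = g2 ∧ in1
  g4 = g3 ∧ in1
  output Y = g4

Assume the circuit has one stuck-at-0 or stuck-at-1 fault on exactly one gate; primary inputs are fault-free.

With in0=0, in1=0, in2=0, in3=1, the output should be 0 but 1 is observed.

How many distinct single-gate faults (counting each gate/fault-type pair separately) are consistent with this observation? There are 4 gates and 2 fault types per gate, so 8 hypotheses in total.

1

Fault-free: g1=0, g2=1, g3=0, g4=0 → 0. Observed 1.
  g1 stuck-at-0: output 0 ✗
  g1 stuck-at-1: output 0 ✗
  g2 stuck-at-0: output 0 ✗
  g2 stuck-at-1: output 0 ✗
  g3 stuck-at-0: output 0 ✗
  g3 stuck-at-1: output 0 ✗
  g4 stuck-at-0: output 0 ✗
  g4 stuck-at-1: output 1 ✓
Consistent faults: {g4 stuck-at-1} — 1 in all.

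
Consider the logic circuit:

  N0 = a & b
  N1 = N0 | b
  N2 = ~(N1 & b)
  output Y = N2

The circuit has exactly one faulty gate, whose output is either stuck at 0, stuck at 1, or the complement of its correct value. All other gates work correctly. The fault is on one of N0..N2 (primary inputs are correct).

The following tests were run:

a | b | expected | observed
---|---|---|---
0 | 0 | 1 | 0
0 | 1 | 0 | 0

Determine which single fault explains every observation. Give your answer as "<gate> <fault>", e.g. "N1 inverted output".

N2 stuck-at-0

Fault-free values for test 1 (a=0, b=0): N0=0, N1=0, N2=1, giving Y=1. Observed 0.
Test 1: faults giving observed 0 are {N2 stuck-at-0, N2 inverted output}.
Test 2 (a=0, b=1): fault-free N0=0, N1=1, N2=0 → 0; observed 0. Eliminates N2 inverted output.
Only N2 stuck-at-0 is consistent with every test.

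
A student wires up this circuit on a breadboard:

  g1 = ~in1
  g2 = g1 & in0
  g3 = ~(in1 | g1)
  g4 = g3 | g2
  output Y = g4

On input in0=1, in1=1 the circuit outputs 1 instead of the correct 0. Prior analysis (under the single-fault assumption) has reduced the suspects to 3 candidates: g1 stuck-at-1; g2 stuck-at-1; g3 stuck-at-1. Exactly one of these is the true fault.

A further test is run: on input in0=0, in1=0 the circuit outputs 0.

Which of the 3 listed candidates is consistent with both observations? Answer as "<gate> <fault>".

g1 stuck-at-1

Evaluate each candidate on input in0=0, in1=0:
  g1 stuck-at-1: g1=1 [stuck-at-1], g2=0, g3=0, g4=0 → 0 — matches
  g2 stuck-at-1: g1=1, g2=1 [stuck-at-1], g3=0, g4=1 → 1 — eliminated
  g3 stuck-at-1: g1=1, g2=0, g3=1 [stuck-at-1], g4=1 → 1 — eliminated
Only g1 stuck-at-1 reproduces the observed 0.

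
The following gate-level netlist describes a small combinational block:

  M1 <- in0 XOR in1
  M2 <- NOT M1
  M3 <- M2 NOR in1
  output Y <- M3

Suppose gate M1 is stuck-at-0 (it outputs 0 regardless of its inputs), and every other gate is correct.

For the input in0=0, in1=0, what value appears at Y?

Propagate with M1 forced: M1=0 [stuck-at-0], M2=1, M3=0.
So Y = 0. (Same as the fault-free value — the fault is masked on this input.)

0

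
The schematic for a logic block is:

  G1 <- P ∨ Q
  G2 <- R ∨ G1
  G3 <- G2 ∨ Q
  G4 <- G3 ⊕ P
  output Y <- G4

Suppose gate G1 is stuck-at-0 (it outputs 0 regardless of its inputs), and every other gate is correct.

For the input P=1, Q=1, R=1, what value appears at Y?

0

Propagate with G1 forced: G1=0 [stuck-at-0], G2=1, G3=1, G4=0.
So Y = 0. (Same as the fault-free value — the fault is masked on this input.)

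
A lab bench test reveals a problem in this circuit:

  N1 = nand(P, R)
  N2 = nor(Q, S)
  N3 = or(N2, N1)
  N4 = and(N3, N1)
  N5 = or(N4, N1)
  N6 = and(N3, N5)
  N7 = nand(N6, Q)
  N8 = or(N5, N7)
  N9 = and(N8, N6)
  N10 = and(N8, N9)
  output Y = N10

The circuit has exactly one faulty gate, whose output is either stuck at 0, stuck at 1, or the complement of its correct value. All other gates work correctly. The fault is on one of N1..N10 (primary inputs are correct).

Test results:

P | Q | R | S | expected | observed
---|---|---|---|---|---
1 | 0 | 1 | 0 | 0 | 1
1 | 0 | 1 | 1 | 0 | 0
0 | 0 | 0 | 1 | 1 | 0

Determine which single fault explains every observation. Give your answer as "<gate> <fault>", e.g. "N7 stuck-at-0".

N5 inverted output

Fault-free values for test 1 (P=1, Q=0, R=1, S=0): N1=0, N2=1, N3=1, N4=0, N5=0, N6=0, N7=1, N8=1, N9=0, N10=0, giving Y=0. Observed 1.
Test 1: faults giving observed 1 are {N1 stuck-at-1, N1 inverted output, N4 stuck-at-1, N4 inverted output, N5 stuck-at-1, N5 inverted output, N6 stuck-at-1, N6 inverted output, N9 stuck-at-1, N9 inverted output, N10 stuck-at-1, N10 inverted output}.
Test 2 (P=1, Q=0, R=1, S=1): fault-free N1=0, N2=0, N3=0, N4=0, N5=0, N6=0, N7=1, N8=1, N9=0, N10=0 → 0; observed 0. Eliminates N1 stuck-at-1, N1 inverted output, N6 stuck-at-1, N6 inverted output, N9 stuck-at-1, N9 inverted output, N10 stuck-at-1, N10 inverted output.
Test 3 (P=0, Q=0, R=0, S=1): fault-free N1=1, N2=0, N3=1, N4=1, N5=1, N6=1, N7=1, N8=1, N9=1, N10=1 → 1; observed 0. Eliminates N4 stuck-at-1, N4 inverted output, N5 stuck-at-1.
Only N5 inverted output is consistent with every test.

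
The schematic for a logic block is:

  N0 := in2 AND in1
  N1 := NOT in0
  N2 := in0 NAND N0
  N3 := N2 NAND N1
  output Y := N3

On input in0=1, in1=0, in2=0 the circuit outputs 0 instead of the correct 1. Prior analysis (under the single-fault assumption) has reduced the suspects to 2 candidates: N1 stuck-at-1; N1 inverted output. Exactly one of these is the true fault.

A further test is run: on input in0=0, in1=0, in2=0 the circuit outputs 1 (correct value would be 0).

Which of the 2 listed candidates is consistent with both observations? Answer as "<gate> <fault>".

Evaluate each candidate on input in0=0, in1=0, in2=0:
  N1 stuck-at-1: N0=0, N1=1 [stuck-at-1], N2=1, N3=0 → 0 — eliminated
  N1 inverted output: N0=0, N1=0 [inverted output], N2=1, N3=1 → 1 — matches
Only N1 inverted output reproduces the observed 1.

N1 inverted output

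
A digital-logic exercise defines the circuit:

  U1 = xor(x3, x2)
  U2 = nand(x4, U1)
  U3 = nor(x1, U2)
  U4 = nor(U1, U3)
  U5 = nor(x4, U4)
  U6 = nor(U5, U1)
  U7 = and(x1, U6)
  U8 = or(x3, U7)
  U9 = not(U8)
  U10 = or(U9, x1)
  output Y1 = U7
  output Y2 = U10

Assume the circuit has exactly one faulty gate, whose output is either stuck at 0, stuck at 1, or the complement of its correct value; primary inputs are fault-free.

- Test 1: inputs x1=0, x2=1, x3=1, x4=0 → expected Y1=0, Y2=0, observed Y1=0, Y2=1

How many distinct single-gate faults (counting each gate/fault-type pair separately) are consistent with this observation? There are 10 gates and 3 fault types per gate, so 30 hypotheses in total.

Fault-free: U1=0, U2=1, U3=0, U4=1, U5=0, U6=1, U7=0, U8=1, U9=0, U10=0 → Y1=0, Y2=0. Observed Y1=0, Y2=1.
  U1: none of the 3 fault types match ✗
  U2: none of the 3 fault types match ✗
  U3: none of the 3 fault types match ✗
  U4: none of the 3 fault types match ✗
  U5: none of the 3 fault types match ✗
  U6: none of the 3 fault types match ✗
  U7: none of the 3 fault types match ✗
  U8: stuck-at-0, inverted output ✓; others ✗
  U9: stuck-at-1, inverted output ✓; others ✗
  U10: stuck-at-1, inverted output ✓; others ✗
Consistent faults: {U8 stuck-at-0, U8 inverted output, U9 stuck-at-1, U9 inverted output, U10 stuck-at-1, U10 inverted output} — 6 in all.

6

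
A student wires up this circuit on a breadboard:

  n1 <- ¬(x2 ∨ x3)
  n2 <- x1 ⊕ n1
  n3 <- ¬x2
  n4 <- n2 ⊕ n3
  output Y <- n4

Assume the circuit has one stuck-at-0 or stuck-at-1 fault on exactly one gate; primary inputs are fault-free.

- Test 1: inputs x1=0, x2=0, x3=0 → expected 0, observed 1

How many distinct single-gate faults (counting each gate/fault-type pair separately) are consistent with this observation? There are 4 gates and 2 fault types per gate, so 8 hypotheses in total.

4

Fault-free: n1=1, n2=1, n3=1, n4=0 → 0. Observed 1.
  n1 stuck-at-0: output 1 ✓
  n1 stuck-at-1: output 0 ✗
  n2 stuck-at-0: output 1 ✓
  n2 stuck-at-1: output 0 ✗
  n3 stuck-at-0: output 1 ✓
  n3 stuck-at-1: output 0 ✗
  n4 stuck-at-0: output 0 ✗
  n4 stuck-at-1: output 1 ✓
Consistent faults: {n1 stuck-at-0, n2 stuck-at-0, n3 stuck-at-0, n4 stuck-at-1} — 4 in all.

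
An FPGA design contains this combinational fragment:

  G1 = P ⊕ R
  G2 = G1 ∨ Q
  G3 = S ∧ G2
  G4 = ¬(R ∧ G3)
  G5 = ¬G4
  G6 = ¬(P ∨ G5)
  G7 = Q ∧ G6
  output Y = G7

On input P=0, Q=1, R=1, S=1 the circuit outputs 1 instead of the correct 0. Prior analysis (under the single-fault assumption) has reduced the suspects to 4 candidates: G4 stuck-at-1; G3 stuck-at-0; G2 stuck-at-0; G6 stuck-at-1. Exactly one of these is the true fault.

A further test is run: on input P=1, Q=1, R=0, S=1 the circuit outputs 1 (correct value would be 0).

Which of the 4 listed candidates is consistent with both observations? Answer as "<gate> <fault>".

Evaluate each candidate on input P=1, Q=1, R=0, S=1:
  G4 stuck-at-1: G1=1, G2=1, G3=1, G4=1 [stuck-at-1], G5=0, G6=0, G7=0 → 0 — eliminated
  G3 stuck-at-0: G1=1, G2=1, G3=0 [stuck-at-0], G4=1, G5=0, G6=0, G7=0 → 0 — eliminated
  G2 stuck-at-0: G1=1, G2=0 [stuck-at-0], G3=0, G4=1, G5=0, G6=0, G7=0 → 0 — eliminated
  G6 stuck-at-1: G1=1, G2=1, G3=1, G4=1, G5=0, G6=1 [stuck-at-1], G7=1 → 1 — matches
Only G6 stuck-at-1 reproduces the observed 1.

G6 stuck-at-1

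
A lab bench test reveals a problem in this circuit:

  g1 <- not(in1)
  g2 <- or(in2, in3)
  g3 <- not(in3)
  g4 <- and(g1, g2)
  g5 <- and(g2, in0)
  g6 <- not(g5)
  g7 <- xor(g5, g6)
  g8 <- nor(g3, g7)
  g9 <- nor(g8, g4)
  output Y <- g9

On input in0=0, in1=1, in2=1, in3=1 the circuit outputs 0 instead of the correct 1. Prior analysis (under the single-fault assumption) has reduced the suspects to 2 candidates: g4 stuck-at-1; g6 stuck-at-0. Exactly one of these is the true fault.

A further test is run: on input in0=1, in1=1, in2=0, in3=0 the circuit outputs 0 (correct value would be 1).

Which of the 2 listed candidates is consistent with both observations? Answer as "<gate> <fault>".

Evaluate each candidate on input in0=1, in1=1, in2=0, in3=0:
  g4 stuck-at-1: g1=0, g2=0, g3=1, g4=1 [stuck-at-1], g5=0, g6=1, g7=1, g8=0, g9=0 → 0 — matches
  g6 stuck-at-0: g1=0, g2=0, g3=1, g4=0, g5=0, g6=0 [stuck-at-0], g7=0, g8=0, g9=1 → 1 — eliminated
Only g4 stuck-at-1 reproduces the observed 0.

g4 stuck-at-1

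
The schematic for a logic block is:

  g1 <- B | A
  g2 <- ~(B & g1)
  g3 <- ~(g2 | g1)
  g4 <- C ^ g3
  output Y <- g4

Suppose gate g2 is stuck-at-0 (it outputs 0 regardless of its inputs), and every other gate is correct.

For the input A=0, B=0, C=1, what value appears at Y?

0

Propagate with g2 forced: g1=0, g2=0 [stuck-at-0], g3=1, g4=0.
So Y = 0. (Without the fault it would be 1.)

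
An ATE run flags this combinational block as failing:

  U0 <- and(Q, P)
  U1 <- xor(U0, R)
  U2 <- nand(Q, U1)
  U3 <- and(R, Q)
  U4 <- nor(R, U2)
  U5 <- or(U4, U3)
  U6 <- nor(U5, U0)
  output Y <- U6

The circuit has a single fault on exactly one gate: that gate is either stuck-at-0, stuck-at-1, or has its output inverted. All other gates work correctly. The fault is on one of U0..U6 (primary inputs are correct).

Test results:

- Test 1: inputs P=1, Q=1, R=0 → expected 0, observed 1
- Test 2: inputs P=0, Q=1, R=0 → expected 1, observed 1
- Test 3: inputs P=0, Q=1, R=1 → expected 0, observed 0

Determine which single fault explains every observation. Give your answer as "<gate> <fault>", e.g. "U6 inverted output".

Fault-free values for test 1 (P=1, Q=1, R=0): U0=1, U1=1, U2=0, U3=0, U4=1, U5=1, U6=0, giving Y=0. Observed 1.
Test 1: faults giving observed 1 are {U0 stuck-at-0, U0 inverted output, U6 stuck-at-1, U6 inverted output}.
Test 2 (P=0, Q=1, R=0): fault-free U0=0, U1=0, U2=1, U3=0, U4=0, U5=0, U6=1 → 1; observed 1. Eliminates U0 inverted output, U6 inverted output.
Test 3 (P=0, Q=1, R=1): fault-free U0=0, U1=1, U2=0, U3=1, U4=0, U5=1, U6=0 → 0; observed 0. Eliminates U6 stuck-at-1.
Only U0 stuck-at-0 is consistent with every test.

U0 stuck-at-0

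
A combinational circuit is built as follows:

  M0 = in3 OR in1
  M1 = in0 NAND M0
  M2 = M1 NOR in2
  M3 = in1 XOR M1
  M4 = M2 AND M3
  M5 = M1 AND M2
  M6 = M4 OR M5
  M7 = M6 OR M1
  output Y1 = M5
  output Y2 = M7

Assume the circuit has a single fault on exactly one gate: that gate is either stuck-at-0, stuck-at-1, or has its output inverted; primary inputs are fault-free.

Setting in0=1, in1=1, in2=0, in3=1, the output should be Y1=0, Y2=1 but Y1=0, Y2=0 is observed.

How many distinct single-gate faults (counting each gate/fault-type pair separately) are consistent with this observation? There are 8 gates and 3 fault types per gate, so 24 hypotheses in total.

Fault-free: M0=1, M1=0, M2=1, M3=1, M4=1, M5=0, M6=1, M7=1 → Y1=0, Y2=1. Observed Y1=0, Y2=0.
  M0: none of the 3 fault types match ✗
  M1: none of the 3 fault types match ✗
  M2: stuck-at-0, inverted output ✓; others ✗
  M3: stuck-at-0, inverted output ✓; others ✗
  M4: stuck-at-0, inverted output ✓; others ✗
  M5: none of the 3 fault types match ✗
  M6: stuck-at-0, inverted output ✓; others ✗
  M7: stuck-at-0, inverted output ✓; others ✗
Consistent faults: {M2 stuck-at-0, M2 inverted output, M3 stuck-at-0, M3 inverted output, M4 stuck-at-0, M4 inverted output, M6 stuck-at-0, M6 inverted output, M7 stuck-at-0, M7 inverted output} — 10 in all.

10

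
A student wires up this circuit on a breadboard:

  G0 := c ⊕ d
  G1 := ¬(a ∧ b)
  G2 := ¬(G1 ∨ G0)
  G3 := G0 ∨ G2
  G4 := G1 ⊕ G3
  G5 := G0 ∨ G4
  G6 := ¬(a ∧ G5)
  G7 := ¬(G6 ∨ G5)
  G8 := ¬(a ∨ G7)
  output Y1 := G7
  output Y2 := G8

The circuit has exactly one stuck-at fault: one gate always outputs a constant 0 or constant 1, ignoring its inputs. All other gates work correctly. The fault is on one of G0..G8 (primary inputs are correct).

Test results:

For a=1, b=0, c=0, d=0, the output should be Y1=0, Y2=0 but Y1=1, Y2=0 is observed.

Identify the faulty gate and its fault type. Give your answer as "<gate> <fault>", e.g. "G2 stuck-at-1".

Fault-free values for test 1 (a=1, b=0, c=0, d=0): G0=0, G1=1, G2=0, G3=0, G4=1, G5=1, G6=0, G7=0, G8=0, giving Y1=0, Y2=0. Observed Y1=1, Y2=0.
Test 1: faults giving observed Y1=1, Y2=0 are {G7 stuck-at-1}.
Only G7 stuck-at-1 is consistent with every test.

G7 stuck-at-1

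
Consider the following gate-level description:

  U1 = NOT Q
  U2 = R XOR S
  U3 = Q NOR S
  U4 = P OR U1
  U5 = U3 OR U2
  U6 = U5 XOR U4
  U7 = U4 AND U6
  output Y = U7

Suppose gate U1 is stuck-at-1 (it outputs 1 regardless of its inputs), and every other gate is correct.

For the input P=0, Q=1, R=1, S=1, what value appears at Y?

Propagate with U1 forced: U1=1 [stuck-at-1], U2=0, U3=0, U4=1, U5=0, U6=1, U7=1.
So Y = 1. (Without the fault it would be 0.)

1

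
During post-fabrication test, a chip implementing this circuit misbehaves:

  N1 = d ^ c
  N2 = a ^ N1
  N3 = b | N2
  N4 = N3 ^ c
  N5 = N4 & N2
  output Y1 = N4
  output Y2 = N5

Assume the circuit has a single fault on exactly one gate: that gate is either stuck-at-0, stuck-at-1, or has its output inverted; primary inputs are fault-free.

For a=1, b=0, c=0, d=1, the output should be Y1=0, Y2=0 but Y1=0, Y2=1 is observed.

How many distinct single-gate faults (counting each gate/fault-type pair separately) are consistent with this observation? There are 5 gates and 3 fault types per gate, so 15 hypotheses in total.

Fault-free: N1=1, N2=0, N3=0, N4=0, N5=0 → Y1=0, Y2=0. Observed Y1=0, Y2=1.
  N1: none of the 3 fault types match ✗
  N2: none of the 3 fault types match ✗
  N3: none of the 3 fault types match ✗
  N4: none of the 3 fault types match ✗
  N5: stuck-at-1, inverted output ✓; others ✗
Consistent faults: {N5 stuck-at-1, N5 inverted output} — 2 in all.

2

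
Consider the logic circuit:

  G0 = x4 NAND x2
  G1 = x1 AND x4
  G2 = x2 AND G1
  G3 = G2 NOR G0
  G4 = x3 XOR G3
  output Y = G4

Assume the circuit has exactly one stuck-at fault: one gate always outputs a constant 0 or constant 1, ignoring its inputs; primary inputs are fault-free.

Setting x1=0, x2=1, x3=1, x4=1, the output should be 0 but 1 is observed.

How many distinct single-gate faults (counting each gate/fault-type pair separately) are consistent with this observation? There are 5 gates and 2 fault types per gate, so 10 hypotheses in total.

5

Fault-free: G0=0, G1=0, G2=0, G3=1, G4=0 → 0. Observed 1.
  G0 stuck-at-0: output 0 ✗
  G0 stuck-at-1: output 1 ✓
  G1 stuck-at-0: output 0 ✗
  G1 stuck-at-1: output 1 ✓
  G2 stuck-at-0: output 0 ✗
  G2 stuck-at-1: output 1 ✓
  G3 stuck-at-0: output 1 ✓
  G3 stuck-at-1: output 0 ✗
  G4 stuck-at-0: output 0 ✗
  G4 stuck-at-1: output 1 ✓
Consistent faults: {G0 stuck-at-1, G1 stuck-at-1, G2 stuck-at-1, G3 stuck-at-0, G4 stuck-at-1} — 5 in all.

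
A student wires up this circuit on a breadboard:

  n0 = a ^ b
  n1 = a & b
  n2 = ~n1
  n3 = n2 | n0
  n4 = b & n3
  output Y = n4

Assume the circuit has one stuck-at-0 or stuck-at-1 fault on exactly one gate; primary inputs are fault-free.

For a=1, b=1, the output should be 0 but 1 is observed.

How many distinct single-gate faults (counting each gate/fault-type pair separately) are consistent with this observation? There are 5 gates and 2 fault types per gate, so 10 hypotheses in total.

Fault-free: n0=0, n1=1, n2=0, n3=0, n4=0 → 0. Observed 1.
  n0 stuck-at-0: output 0 ✗
  n0 stuck-at-1: output 1 ✓
  n1 stuck-at-0: output 1 ✓
  n1 stuck-at-1: output 0 ✗
  n2 stuck-at-0: output 0 ✗
  n2 stuck-at-1: output 1 ✓
  n3 stuck-at-0: output 0 ✗
  n3 stuck-at-1: output 1 ✓
  n4 stuck-at-0: output 0 ✗
  n4 stuck-at-1: output 1 ✓
Consistent faults: {n0 stuck-at-1, n1 stuck-at-0, n2 stuck-at-1, n3 stuck-at-1, n4 stuck-at-1} — 5 in all.

5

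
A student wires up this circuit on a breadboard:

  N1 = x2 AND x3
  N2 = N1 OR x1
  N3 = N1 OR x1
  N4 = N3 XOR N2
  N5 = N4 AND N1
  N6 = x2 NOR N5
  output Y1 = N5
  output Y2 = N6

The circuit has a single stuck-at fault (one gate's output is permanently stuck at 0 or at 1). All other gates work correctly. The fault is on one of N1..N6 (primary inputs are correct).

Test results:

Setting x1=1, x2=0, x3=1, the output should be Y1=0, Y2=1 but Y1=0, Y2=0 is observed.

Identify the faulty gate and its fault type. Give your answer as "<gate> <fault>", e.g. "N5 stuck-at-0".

N6 stuck-at-0

Fault-free values for test 1 (x1=1, x2=0, x3=1): N1=0, N2=1, N3=1, N4=0, N5=0, N6=1, giving Y1=0, Y2=1. Observed Y1=0, Y2=0.
Test 1: faults giving observed Y1=0, Y2=0 are {N6 stuck-at-0}.
Only N6 stuck-at-0 is consistent with every test.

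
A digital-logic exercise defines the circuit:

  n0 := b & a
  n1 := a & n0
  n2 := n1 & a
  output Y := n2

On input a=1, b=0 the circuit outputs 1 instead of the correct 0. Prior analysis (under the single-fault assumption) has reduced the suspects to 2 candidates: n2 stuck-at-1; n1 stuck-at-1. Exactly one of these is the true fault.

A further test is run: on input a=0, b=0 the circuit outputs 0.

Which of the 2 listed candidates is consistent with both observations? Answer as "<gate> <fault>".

n1 stuck-at-1

Evaluate each candidate on input a=0, b=0:
  n2 stuck-at-1: n0=0, n1=0, n2=1 [stuck-at-1] → 1 — eliminated
  n1 stuck-at-1: n0=0, n1=1 [stuck-at-1], n2=0 → 0 — matches
Only n1 stuck-at-1 reproduces the observed 0.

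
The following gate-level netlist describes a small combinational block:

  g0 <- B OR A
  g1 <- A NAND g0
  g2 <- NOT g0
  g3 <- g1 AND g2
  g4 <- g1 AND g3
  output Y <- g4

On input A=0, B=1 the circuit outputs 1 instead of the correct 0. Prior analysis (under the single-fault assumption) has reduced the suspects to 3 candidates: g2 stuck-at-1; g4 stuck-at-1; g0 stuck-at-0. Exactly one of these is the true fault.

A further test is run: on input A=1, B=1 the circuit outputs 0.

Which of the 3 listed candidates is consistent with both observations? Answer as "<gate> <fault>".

Evaluate each candidate on input A=1, B=1:
  g2 stuck-at-1: g0=1, g1=0, g2=1 [stuck-at-1], g3=0, g4=0 → 0 — matches
  g4 stuck-at-1: g0=1, g1=0, g2=0, g3=0, g4=1 [stuck-at-1] → 1 — eliminated
  g0 stuck-at-0: g0=0 [stuck-at-0], g1=1, g2=1, g3=1, g4=1 → 1 — eliminated
Only g2 stuck-at-1 reproduces the observed 0.

g2 stuck-at-1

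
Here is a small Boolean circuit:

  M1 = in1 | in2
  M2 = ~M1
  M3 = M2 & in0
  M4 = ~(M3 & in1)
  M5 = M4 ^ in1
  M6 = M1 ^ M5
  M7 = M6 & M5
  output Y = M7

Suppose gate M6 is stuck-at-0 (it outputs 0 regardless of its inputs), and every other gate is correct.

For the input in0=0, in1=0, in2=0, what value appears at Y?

Propagate with M6 forced: M1=0, M2=1, M3=0, M4=1, M5=1, M6=0 [stuck-at-0], M7=0.
So Y = 0. (Without the fault it would be 1.)

0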